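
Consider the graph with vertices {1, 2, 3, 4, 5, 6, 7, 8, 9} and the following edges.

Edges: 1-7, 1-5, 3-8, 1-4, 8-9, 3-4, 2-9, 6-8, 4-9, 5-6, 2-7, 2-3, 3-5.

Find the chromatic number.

The cycle 1-4-9-2-7-1 has odd length 5, so it cannot be 2-colored; at least 3 colors are needed.
3 colors suffice: color a → {1, 3, 6, 9}; color b → {2, 4, 5, 8}; color c → {7}. Every edge joins two different colors.

3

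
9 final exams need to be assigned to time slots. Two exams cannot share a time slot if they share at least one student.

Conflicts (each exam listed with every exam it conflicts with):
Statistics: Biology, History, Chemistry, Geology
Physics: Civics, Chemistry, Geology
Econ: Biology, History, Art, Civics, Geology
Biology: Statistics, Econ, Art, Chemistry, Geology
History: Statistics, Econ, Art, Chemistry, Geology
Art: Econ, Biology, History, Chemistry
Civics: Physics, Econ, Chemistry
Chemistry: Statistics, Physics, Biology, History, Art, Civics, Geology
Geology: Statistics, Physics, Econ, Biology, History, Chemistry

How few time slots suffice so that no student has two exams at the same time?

4

Statistics, History, Chemistry, Geology pairwise conflict, so at least 4 time slots are needed.
4 time slots suffice: time slot 1 → {Econ, Chemistry}; time slot 2 → {Art, Civics, Geology}; time slot 3 → {Physics, Biology, History}; time slot 4 → {Statistics}. Every pair that conflicts lands in different time slots.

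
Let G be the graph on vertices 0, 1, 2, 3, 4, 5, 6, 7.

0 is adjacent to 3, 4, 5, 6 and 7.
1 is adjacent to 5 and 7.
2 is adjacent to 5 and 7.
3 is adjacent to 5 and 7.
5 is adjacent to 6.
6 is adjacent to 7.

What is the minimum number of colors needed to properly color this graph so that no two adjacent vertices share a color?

0, 5, 6 form a triangle, so at least 3 colors are needed.
A valid assignment using 3 colors: 0=red, 1=red, 2=red, 3=green, 4=blue, 5=blue, 6=green, 7=blue. Every edge joins two different colors.

3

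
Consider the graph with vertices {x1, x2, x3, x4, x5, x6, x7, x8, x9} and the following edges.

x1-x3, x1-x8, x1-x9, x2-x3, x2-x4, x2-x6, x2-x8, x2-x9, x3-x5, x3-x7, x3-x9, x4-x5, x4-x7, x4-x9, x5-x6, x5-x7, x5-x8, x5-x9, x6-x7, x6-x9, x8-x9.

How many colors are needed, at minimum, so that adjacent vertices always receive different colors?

3

x1, x8, x9 are pairwise adjacent, so at least 3 colors are needed.
3 colors suffice: color R → {x7, x9}; color B → {x1, x2, x5}; color G → {x3, x4, x6, x8}. No two adjacent vertices share a color.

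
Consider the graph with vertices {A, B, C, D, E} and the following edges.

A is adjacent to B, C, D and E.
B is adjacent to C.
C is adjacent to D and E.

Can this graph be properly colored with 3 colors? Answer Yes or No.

The chromatic number is 3. A, C, D are mutually adjacent, so at least 3 colors are needed.
3 colors suffice: color 1 → {A}; color 2 → {C}; color 3 → {B, D, E}.
That is already a proper 3-coloring.

Yes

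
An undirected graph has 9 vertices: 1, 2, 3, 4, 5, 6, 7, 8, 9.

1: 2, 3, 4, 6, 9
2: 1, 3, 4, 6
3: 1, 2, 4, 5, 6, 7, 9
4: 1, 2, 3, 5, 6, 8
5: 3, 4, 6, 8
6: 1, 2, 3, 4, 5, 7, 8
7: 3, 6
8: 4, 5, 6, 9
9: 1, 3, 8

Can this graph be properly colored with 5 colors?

The chromatic number is 5. 1, 2, 3, 4, 6 are pairwise adjacent (a clique of size 5), so at least 5 colors are needed.
One proper 5-coloring: 1=d, 2=e, 3=b, 4=c, 5=d, 6=a, 7=c, 8=b, 9=a.
That is already a proper 5-coloring.

Yes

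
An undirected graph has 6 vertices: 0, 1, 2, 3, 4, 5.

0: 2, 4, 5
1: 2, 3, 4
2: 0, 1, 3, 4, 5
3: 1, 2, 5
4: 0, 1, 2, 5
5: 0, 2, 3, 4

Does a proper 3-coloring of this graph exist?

No

0, 2, 4, 5 form a clique, so at least 4 colors are needed.
So 3 colors are not enough.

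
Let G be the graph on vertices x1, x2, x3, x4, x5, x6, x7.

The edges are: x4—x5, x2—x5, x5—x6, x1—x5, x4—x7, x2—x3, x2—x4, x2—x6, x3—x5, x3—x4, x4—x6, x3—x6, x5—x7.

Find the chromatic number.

5

x2, x3, x4, x5, x6 form a clique, so at least 5 colors are needed.
One proper 5-coloring: x1=2, x2=3, x3=5, x4=2, x5=1, x6=4, x7=3. Every edge joins two different colors.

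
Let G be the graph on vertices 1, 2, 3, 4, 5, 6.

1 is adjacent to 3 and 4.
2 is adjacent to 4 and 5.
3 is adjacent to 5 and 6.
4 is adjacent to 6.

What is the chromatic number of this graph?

3

The cycle 2-4-1-3-5-2 has odd length 5, so it cannot be 2-colored; at least 3 colors are needed.
A valid assignment using 3 colors: 1=blue, 2=blue, 3=red, 4=red, 5=green, 6=blue. No two adjacent vertices share a color.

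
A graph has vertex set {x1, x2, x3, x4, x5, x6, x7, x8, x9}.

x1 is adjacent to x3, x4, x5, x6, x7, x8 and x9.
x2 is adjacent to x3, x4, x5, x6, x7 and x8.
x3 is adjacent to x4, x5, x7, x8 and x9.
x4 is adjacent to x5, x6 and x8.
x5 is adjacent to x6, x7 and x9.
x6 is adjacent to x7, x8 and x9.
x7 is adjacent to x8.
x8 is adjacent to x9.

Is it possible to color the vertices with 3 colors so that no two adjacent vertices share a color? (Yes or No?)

No

x1, x4, x6, x8 are mutually adjacent (a clique of size 4), so at least 4 colors are needed.
So 3 colors are not enough.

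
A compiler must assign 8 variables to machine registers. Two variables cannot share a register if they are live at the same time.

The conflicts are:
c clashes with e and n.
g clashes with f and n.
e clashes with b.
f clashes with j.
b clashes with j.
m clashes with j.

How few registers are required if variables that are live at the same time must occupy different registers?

The cycle c-e-b-j-f-g-n-c has odd length 7, so it cannot be 2-colored; at least 3 registers are needed.
3 registers suffice: register 1 → {c, g, j}; register 2 → {f, b, m, n}; register 3 → {e}. Each listed conflict is separated.

3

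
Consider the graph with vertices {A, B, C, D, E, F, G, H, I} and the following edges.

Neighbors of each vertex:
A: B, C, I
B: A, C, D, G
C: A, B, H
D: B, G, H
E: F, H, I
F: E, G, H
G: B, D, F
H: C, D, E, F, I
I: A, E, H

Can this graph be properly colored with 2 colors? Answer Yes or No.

A, B, C are pairwise adjacent, so at least 3 colors are needed.
So 2 colors are not enough.

No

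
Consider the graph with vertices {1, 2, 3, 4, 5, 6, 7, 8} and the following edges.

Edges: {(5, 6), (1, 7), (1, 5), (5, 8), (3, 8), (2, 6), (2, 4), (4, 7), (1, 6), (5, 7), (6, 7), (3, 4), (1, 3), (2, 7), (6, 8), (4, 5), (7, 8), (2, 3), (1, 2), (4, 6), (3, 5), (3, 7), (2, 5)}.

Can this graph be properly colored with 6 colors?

The chromatic number is 5. 1, 2, 5, 6, 7 form a clique, so at least 5 colors are needed.
One proper 5-coloring: 1=e, 2=d, 3=c, 4=e, 5=a, 6=c, 7=b, 8=d.
Since 6 ≥ 5, a proper 6-coloring certainly exists.

Yes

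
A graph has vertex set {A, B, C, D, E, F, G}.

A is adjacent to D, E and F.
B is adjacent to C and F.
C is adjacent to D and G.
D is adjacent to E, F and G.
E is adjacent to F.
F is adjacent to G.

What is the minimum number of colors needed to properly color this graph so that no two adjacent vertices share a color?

4

A, D, E, F are pairwise adjacent (a clique of size 4), so at least 4 colors are needed.
4 colors suffice: color 1 → {B, D}; color 2 → {C, F}; color 3 → {E, G}; color 4 → {A}. Every edge joins two different colors.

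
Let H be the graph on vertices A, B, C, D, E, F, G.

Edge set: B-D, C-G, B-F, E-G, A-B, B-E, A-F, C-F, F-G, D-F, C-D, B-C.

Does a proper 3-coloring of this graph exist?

No

B, C, D, F form a clique, so at least 4 colors are needed.
So 3 colors are not enough.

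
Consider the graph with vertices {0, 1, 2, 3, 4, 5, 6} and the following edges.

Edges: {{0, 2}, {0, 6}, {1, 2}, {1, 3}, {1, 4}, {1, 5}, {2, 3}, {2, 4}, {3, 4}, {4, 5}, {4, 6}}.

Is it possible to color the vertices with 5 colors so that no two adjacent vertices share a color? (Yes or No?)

Yes

The chromatic number is 4. 1, 2, 3, 4 are pairwise adjacent (a clique of size 4), so at least 4 colors are needed.
4 colors suffice: color a → {0, 4}; color b → {2, 5, 6}; color c → {1}; color d → {3}.
Since 5 ≥ 4, a proper 5-coloring certainly exists.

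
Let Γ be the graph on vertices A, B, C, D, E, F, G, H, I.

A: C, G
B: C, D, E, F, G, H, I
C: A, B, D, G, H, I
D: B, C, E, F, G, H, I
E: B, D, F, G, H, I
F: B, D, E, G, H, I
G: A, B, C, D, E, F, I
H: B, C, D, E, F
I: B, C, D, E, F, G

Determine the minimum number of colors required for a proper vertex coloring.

B, D, E, F, G, I are mutually adjacent (a clique of size 6), so at least 6 colors are needed.
A valid assignment using 6 colors: A=2, B=2, C=4, D=3, E=6, F=4, G=1, H=1, I=5. No two adjacent vertices share a color.

6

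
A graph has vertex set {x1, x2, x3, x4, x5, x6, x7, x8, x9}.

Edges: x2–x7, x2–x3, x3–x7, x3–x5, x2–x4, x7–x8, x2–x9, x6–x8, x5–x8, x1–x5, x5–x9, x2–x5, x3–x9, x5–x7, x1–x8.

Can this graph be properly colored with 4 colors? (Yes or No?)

Yes

The chromatic number is 4. x2, x3, x5, x7 are mutually adjacent (a clique of size 4), so at least 4 colors are needed.
4 colors suffice: color 1 → {x4, x5, x6}; color 2 → {x2, x8}; color 3 → {x1, x7, x9}; color 4 → {x3}.
That is already a proper 4-coloring.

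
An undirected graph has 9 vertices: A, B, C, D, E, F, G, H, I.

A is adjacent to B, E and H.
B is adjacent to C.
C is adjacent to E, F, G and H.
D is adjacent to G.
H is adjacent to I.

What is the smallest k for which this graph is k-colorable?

A and B are adjacent, so at least 2 colors are needed.
2 colors suffice: color red → {A, C, D, I}; color blue → {B, E, F, G, H}. Every edge joins two different colors.

2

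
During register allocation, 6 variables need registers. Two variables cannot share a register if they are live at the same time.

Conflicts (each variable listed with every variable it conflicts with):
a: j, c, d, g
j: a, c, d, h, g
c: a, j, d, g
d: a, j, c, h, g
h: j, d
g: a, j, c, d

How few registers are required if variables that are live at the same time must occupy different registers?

a, j, c, d, g are mutually in conflict, so at least 5 registers are needed.
5 registers suffice: register 1 → {j}; register 2 → {d}; register 3 → {a, h}; register 4 → {c}; register 5 → {g}. Every pair that conflicts lands in different registers.

5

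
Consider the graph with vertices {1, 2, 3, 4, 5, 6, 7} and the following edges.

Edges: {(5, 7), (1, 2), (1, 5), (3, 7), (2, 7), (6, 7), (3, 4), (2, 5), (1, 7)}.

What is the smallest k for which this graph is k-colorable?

1, 2, 5, 7 are mutually adjacent (a clique of size 4), so at least 4 colors are needed.
One proper 4-coloring: 1=green, 2=blue, 3=blue, 4=red, 5=yellow, 6=blue, 7=red. Each edge has distinct colors on its endpoints.

4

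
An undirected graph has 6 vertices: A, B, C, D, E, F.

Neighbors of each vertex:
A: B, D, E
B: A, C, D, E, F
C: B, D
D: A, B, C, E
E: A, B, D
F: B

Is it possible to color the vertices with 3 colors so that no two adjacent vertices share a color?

A, B, D, E are pairwise adjacent (a clique of size 4), so at least 4 colors are needed.
So 3 colors are not enough.

No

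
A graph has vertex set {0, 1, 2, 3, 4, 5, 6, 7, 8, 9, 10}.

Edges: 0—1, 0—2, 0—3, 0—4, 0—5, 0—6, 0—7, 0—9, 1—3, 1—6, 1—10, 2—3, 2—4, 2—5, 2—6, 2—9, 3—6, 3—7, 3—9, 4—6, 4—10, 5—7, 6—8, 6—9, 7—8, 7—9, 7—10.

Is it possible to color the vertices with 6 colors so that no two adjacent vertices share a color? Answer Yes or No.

Yes

The chromatic number is 5. 0, 2, 3, 6, 9 are pairwise adjacent (a clique of size 5), so at least 5 colors are needed.
5 colors suffice: color a → {0, 8, 10}; color b → {6, 7}; color c → {3, 4, 5}; color d → {1, 2}; color e → {9}.
Since 6 ≥ 5, a proper 6-coloring certainly exists.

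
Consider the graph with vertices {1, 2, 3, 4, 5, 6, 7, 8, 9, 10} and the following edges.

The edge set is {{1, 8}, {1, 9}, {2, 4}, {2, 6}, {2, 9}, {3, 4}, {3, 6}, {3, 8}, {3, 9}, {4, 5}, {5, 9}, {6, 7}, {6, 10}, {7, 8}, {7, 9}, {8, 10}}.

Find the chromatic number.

2 and 6 are adjacent, so at least 2 colors are needed.
2 colors suffice: color a → {4, 6, 8, 9}; color b → {1, 2, 3, 5, 7, 10}. Every edge joins two different colors.

2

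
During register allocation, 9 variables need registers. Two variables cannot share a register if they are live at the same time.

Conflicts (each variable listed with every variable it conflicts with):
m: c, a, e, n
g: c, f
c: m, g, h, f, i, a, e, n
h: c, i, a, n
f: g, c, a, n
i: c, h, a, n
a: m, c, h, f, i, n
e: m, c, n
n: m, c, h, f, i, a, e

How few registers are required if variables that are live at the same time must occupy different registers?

5

c, h, i, a, n all conflict with each other, so at least 5 registers are needed.
5 registers suffice: register 1 → {c}; register 2 → {g, n}; register 3 → {a, e}; register 4 → {m, f, i}; register 5 → {h}. No two conflicting variables share a register.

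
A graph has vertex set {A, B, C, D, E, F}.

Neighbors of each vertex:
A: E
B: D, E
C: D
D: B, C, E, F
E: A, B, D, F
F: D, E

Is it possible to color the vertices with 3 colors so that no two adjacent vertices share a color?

Yes

The chromatic number is 3. B, D, E are mutually adjacent, so at least 3 colors are needed.
One proper 3-coloring: A=1, B=3, C=2, D=1, E=2, F=3.
That is already a proper 3-coloring.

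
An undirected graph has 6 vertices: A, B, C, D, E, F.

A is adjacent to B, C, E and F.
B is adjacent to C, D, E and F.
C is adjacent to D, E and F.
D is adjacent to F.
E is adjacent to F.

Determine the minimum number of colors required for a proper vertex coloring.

A, B, C, E, F are pairwise adjacent (a clique of size 5), so at least 5 colors are needed.
5 colors suffice: color red → {F}; color blue → {C}; color green → {B}; color yellow → {D, E}; color purple → {A}. No two adjacent vertices share a color.

5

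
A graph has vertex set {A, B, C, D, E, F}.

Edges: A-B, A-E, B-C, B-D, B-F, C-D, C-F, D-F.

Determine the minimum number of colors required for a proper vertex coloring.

B, C, D, F are mutually adjacent (a clique of size 4), so at least 4 colors are needed.
4 colors suffice: color 1 → {B, E}; color 2 → {A, C}; color 3 → {D}; color 4 → {F}. Every edge joins two different colors.

4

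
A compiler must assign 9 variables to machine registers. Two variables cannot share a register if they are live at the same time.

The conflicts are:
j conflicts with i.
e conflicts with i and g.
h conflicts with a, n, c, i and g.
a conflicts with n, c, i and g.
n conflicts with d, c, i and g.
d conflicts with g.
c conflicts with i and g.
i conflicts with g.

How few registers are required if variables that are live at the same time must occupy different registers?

h, a, n, c, i, g all conflict with each other, so at least 6 registers are needed.
6 registers suffice: j=1, e=3, h=4, a=5, n=3, d=2, c=6, i=2, g=1. No two conflicting variables share a register.

6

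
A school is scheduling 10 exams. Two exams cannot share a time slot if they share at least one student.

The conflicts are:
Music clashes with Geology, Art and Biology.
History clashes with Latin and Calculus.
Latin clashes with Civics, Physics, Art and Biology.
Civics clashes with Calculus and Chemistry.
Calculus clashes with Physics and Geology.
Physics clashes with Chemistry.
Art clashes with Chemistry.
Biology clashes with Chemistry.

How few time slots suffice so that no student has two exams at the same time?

2

Music and Biology conflict, so at least 2 time slots are needed.
2 time slots suffice: time slot 1 → {Music, Latin, Calculus, Chemistry}; time slot 2 → {History, Civics, Physics, Geology, Art, Biology}. Each listed conflict is separated.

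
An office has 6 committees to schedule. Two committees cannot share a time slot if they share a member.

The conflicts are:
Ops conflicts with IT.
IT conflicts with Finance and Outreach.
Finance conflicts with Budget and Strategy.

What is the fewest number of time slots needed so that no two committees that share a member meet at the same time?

IT and Finance conflict, so at least 2 time slots are needed.
2 time slots suffice: Ops=1, IT=2, Finance=1, Outreach=1, Budget=2, Strategy=2. Every pair that conflicts lands in different time slots.

2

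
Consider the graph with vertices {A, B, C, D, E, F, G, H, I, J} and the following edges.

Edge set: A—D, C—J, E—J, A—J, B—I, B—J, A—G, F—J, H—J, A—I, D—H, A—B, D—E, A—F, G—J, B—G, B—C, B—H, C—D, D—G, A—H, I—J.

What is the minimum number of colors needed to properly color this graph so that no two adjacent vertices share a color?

A, B, I, J are pairwise adjacent (a clique of size 4), so at least 4 colors are needed.
4 colors suffice: color 1 → {D, J}; color 2 → {A, C, E}; color 3 → {B, F}; color 4 → {G, H, I}. Each edge has distinct colors on its endpoints.

4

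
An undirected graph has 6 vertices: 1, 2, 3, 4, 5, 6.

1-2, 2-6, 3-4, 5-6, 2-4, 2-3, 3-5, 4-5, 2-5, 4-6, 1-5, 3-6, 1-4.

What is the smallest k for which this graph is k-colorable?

5

2, 3, 4, 5, 6 are mutually adjacent (a clique of size 5), so at least 5 colors are needed.
5 colors suffice: color a → {5}; color b → {4}; color c → {2}; color d → {1, 3}; color e → {6}. Every edge joins two different colors.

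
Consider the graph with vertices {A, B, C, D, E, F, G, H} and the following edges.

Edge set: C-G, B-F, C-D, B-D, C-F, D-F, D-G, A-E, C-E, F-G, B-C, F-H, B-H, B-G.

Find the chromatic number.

5

B, C, D, F, G are pairwise adjacent (a clique of size 5), so at least 5 colors are needed.
5 colors suffice: color red → {E, F}; color blue → {A, C, H}; color green → {B}; color yellow → {D}; color purple → {G}. Every edge joins two different colors.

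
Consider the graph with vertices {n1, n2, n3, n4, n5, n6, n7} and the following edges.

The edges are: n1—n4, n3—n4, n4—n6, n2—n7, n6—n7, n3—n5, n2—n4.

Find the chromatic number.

2

n2 and n7 are adjacent, so at least 2 colors are needed.
A valid assignment using 2 colors: n1=B, n2=B, n3=B, n4=R, n5=R, n6=B, n7=R. Each edge has distinct colors on its endpoints.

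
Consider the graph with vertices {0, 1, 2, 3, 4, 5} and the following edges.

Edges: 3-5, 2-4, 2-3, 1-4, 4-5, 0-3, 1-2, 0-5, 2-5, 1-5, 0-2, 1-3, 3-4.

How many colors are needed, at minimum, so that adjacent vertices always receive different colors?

5

1, 2, 3, 4, 5 are pairwise adjacent (a clique of size 5), so at least 5 colors are needed.
5 colors suffice: 0=d, 1=d, 2=a, 3=b, 4=e, 5=c. Each edge has distinct colors on its endpoints.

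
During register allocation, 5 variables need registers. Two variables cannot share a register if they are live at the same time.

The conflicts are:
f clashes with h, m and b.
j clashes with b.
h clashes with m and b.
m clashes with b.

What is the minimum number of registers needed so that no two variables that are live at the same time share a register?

f, h, m, b pairwise conflict, so at least 4 registers are needed.
4 registers suffice: register 1 → {b}; register 2 → {j, m}; register 3 → {h}; register 4 → {f}. No two conflicting variables share a register.

4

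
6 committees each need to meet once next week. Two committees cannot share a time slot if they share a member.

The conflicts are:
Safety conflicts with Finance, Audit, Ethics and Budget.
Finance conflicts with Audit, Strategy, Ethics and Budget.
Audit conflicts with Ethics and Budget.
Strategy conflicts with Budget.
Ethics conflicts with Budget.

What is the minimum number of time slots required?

Safety, Finance, Audit, Ethics, Budget pairwise conflict, so at least 5 time slots are needed.
5 time slots suffice: time slot 1 → {Budget}; time slot 2 → {Finance}; time slot 3 → {Audit, Strategy}; time slot 4 → {Ethics}; time slot 5 → {Safety}. Every pair that conflicts lands in different time slots.

5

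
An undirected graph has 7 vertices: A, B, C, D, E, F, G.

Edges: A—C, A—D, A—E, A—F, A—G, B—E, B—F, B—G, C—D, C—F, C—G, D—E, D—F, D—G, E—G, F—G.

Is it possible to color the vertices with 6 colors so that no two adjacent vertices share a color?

Yes

The chromatic number is 5. A, C, D, F, G are mutually adjacent (a clique of size 5), so at least 5 colors are needed.
A valid assignment using 5 colors: A=2, B=2, C=5, D=4, E=3, F=3, G=1.
Since 6 ≥ 5, a proper 6-coloring certainly exists.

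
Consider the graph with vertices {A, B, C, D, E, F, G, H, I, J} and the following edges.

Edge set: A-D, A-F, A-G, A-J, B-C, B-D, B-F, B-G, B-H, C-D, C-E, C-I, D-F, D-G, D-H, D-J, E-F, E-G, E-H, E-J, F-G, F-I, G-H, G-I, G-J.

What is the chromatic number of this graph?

A, D, F, G are pairwise adjacent (a clique of size 4), so at least 4 colors are needed.
4 colors suffice: color 1 → {C, G}; color 2 → {D, E, I}; color 3 → {F, H, J}; color 4 → {A, B}. Each edge has distinct colors on its endpoints.

4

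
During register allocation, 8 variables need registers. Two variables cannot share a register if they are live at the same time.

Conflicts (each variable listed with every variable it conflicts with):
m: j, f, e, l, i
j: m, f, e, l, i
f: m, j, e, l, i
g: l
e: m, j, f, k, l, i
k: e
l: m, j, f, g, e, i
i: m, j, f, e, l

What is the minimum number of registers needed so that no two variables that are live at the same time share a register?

m, j, f, e, l, i pairwise conflict, so at least 6 registers are needed.
6 registers suffice: register 1 → {k, l}; register 2 → {g, e}; register 3 → {j}; register 4 → {i}; register 5 → {f}; register 6 → {m}. Each listed conflict is separated.

6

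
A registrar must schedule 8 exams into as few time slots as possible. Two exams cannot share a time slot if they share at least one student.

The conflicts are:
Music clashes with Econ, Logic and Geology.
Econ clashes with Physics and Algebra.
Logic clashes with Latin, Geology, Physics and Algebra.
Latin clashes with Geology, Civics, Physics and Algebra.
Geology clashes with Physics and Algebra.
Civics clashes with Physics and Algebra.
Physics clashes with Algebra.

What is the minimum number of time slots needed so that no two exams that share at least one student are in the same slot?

5

Logic, Latin, Geology, Physics, Algebra all conflict with each other, so at least 5 time slots are needed.
Using 5 time slots: Music=1, Econ=3, Logic=4, Latin=3, Geology=5, Civics=4, Physics=1, Algebra=2. Every pair that conflicts lands in different time slots.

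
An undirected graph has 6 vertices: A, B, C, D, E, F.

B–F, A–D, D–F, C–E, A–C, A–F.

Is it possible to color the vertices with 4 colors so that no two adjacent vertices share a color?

Yes

The chromatic number is 3. A, D, F are mutually adjacent, so at least 3 colors are needed.
3 colors suffice: color red → {C, F}; color blue → {A, B, E}; color green → {D}.
Since 4 ≥ 3, a proper 4-coloring certainly exists.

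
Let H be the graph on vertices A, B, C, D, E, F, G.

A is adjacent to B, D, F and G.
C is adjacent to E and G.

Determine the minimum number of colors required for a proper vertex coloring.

2

A and G are adjacent, so at least 2 colors are needed.
One proper 2-coloring: A=red, B=blue, C=red, D=blue, E=blue, F=blue, G=blue. No two adjacent vertices share a color.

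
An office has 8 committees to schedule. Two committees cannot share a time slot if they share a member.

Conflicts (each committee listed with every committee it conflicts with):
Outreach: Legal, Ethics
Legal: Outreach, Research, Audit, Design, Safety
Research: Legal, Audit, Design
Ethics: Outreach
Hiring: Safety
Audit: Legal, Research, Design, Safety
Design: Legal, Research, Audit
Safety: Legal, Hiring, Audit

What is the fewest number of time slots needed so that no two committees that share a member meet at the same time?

4

Legal, Research, Audit, Design are mutually in conflict, so at least 4 time slots are needed.
A valid assignment using 4 time slots: Outreach=2, Legal=1, Research=3, Ethics=1, Hiring=1, Audit=2, Design=4, Safety=3. No two conflicting committees share a time slot.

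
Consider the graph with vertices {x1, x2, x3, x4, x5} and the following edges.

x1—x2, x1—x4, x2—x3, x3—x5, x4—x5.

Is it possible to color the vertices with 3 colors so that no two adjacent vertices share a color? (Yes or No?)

Yes

The chromatic number is 3. The cycle x1-x4-x5-x3-x2-x1 has odd length 5, so it cannot be 2-colored; at least 3 colors are needed.
One proper 3-coloring: x1=3, x2=1, x3=2, x4=2, x5=1.
That is already a proper 3-coloring.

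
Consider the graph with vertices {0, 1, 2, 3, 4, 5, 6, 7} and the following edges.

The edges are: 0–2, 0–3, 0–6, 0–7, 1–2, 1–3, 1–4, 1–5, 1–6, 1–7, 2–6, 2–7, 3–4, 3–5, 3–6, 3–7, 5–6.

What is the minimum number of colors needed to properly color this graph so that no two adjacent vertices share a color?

4

1, 3, 5, 6 are mutually adjacent (a clique of size 4), so at least 4 colors are needed.
4 colors suffice: color a → {0, 1}; color b → {2, 3}; color c → {4, 6, 7}; color d → {5}. No two adjacent vertices share a color.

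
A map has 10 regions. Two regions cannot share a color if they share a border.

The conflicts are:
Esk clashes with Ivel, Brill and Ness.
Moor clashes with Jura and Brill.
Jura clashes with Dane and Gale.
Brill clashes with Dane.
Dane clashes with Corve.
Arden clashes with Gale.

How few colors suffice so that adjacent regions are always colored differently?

Esk and Ivel conflict, so at least 2 colors are needed.
A valid assignment using 2 colors: Esk=2, Moor=2, Jura=1, Ivel=1, Brill=1, Dane=2, Arden=1, Ness=1, Gale=2, Corve=1. Each listed conflict is separated.

2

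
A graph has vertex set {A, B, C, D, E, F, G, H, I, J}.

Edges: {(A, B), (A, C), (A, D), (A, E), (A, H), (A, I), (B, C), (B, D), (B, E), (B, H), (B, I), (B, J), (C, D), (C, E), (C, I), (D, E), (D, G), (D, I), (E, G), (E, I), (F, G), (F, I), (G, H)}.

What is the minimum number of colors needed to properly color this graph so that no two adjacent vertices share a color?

A, B, C, D, E, I form a clique, so at least 6 colors are needed.
6 colors suffice: color 1 → {B, G}; color 2 → {H, I, J}; color 3 → {D, F}; color 4 → {E}; color 5 → {A}; color 6 → {C}. Every edge joins two different colors.

6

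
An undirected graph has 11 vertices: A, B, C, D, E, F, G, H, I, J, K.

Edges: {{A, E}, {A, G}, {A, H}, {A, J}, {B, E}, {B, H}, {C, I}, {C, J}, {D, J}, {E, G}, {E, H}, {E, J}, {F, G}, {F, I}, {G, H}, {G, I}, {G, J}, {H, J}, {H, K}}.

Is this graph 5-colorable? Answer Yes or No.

Yes

The chromatic number is 5. A, E, G, H, J are mutually adjacent (a clique of size 5), so at least 5 colors are needed.
5 colors suffice: color red → {B, I, J, K}; color blue → {C, D, G}; color green → {F, H}; color yellow → {E}; color purple → {A}.
That is already a proper 5-coloring.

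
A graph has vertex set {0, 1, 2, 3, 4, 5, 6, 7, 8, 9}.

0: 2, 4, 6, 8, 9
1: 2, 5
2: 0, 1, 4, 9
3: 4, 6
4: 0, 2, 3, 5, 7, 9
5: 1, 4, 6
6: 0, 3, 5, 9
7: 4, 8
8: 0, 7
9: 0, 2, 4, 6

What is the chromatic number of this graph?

0, 2, 4, 9 are mutually adjacent (a clique of size 4), so at least 4 colors are needed.
4 colors suffice: 0=blue, 1=red, 2=yellow, 3=blue, 4=red, 5=blue, 6=red, 7=blue, 8=red, 9=green. Every edge joins two different colors.

4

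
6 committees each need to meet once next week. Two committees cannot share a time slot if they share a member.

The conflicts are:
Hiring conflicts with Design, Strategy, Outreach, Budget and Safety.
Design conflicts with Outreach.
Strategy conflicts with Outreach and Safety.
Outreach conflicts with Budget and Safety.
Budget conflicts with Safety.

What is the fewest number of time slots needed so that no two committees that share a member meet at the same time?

Hiring, Strategy, Outreach, Safety all conflict with each other, so at least 4 time slots are needed.
4 time slots suffice: time slot 1 → {Outreach}; time slot 2 → {Hiring}; time slot 3 → {Design, Safety}; time slot 4 → {Strategy, Budget}. Each listed conflict is separated.

4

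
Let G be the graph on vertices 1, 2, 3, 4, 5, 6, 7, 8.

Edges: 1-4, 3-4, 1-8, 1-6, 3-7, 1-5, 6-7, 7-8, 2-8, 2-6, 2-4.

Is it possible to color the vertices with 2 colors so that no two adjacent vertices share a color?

The cycle 3-7-6-1-4-3 has odd length 5, so it cannot be 2-colored; at least 3 colors are needed.
So 2 colors are not enough.

No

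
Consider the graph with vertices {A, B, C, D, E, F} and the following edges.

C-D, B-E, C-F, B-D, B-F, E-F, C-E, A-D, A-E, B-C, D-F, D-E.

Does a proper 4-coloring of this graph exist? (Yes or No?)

B, C, D, E, F are mutually adjacent (a clique of size 5), so at least 5 colors are needed.
So 4 colors are not enough.

No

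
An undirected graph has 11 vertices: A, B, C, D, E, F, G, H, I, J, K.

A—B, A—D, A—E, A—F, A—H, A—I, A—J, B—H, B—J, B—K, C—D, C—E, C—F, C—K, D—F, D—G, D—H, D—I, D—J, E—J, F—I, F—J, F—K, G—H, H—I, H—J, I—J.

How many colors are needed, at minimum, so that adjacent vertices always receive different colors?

5

A, D, F, I, J form a clique, so at least 5 colors are needed.
5 colors suffice: color red → {B, D, E}; color blue → {C, G, J}; color green → {A, K}; color yellow → {F, H}; color purple → {I}. Each edge has distinct colors on its endpoints.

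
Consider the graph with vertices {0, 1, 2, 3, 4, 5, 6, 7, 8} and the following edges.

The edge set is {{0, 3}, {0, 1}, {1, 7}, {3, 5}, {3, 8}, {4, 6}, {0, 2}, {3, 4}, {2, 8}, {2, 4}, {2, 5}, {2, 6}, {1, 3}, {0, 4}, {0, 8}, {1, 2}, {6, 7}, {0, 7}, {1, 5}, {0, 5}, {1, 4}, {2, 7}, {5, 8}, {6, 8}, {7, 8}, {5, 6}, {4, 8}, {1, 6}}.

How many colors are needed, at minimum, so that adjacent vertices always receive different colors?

0, 1, 2, 5 are mutually adjacent (a clique of size 4), so at least 4 colors are needed.
4 colors suffice: color red → {1, 8}; color blue → {0, 6}; color green → {2, 3}; color yellow → {4, 5, 7}. Each edge has distinct colors on its endpoints.

4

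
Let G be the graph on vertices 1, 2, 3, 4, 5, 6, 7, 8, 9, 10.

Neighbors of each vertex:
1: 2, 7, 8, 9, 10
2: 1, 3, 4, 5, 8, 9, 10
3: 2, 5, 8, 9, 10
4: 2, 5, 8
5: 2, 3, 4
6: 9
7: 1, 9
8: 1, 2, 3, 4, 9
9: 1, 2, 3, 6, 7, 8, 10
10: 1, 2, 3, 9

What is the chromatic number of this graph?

2, 3, 8, 9 are pairwise adjacent (a clique of size 4), so at least 4 colors are needed.
4 colors suffice: 1=c, 2=b, 3=c, 4=a, 5=d, 6=b, 7=b, 8=d, 9=a, 10=d. Every edge joins two different colors.

4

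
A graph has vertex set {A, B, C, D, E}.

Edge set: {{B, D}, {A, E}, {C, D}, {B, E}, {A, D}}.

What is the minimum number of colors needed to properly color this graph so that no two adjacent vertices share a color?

A and D are adjacent, so at least 2 colors are needed.
2 colors suffice: A=2, B=2, C=2, D=1, E=1. Each edge has distinct colors on its endpoints.

2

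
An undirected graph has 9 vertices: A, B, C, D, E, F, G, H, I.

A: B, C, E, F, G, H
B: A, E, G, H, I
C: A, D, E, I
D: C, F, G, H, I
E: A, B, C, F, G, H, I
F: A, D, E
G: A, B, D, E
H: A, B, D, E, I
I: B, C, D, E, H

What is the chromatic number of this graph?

B, E, H, I are pairwise adjacent (a clique of size 4), so at least 4 colors are needed.
4 colors suffice: A=blue, B=green, C=green, D=red, E=red, F=green, G=yellow, H=yellow, I=blue. No two adjacent vertices share a color.

4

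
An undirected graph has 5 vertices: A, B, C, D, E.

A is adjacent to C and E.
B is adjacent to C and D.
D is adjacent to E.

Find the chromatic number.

3

The cycle D-B-C-A-E-D has odd length 5, so it cannot be 2-colored; at least 3 colors are needed.
3 colors suffice: color red → {C, E}; color blue → {A, B}; color green → {D}. Each edge has distinct colors on its endpoints.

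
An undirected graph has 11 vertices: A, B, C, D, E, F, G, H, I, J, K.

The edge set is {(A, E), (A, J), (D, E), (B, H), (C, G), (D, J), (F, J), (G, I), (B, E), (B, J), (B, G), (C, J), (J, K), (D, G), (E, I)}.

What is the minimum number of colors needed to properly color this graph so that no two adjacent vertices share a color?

2

D and J are adjacent, so at least 2 colors are needed.
2 colors suffice: color 1 → {E, G, H, J}; color 2 → {A, B, C, D, F, I, K}. No two adjacent vertices share a color.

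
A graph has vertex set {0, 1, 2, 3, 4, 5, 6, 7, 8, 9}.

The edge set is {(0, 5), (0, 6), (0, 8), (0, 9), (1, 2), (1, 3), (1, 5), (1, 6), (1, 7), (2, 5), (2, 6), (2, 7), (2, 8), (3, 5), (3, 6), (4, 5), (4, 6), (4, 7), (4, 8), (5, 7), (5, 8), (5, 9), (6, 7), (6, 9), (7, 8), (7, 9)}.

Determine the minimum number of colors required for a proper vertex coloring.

1, 2, 5, 7 form a clique, so at least 4 colors are needed.
4 colors suffice: color a → {5, 6}; color b → {0, 3, 7}; color c → {1, 8, 9}; color d → {2, 4}. Each edge has distinct colors on its endpoints.

4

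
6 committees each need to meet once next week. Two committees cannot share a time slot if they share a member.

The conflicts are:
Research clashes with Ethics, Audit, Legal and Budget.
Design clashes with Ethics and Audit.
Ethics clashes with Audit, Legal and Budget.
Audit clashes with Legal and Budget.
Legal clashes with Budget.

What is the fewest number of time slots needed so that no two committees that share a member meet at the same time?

5

Research, Ethics, Audit, Legal, Budget all conflict with each other, so at least 5 time slots are needed.
5 time slots suffice: Research=3, Design=3, Ethics=1, Audit=2, Legal=4, Budget=5. Every pair that conflicts lands in different time slots.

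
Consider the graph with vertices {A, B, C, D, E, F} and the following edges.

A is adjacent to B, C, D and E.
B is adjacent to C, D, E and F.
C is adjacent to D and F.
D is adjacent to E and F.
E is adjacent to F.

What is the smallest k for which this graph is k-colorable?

A, B, D, E form a clique, so at least 4 colors are needed.
A valid assignment using 4 colors: A=green, B=blue, C=yellow, D=red, E=yellow, F=green. Each edge has distinct colors on its endpoints.

4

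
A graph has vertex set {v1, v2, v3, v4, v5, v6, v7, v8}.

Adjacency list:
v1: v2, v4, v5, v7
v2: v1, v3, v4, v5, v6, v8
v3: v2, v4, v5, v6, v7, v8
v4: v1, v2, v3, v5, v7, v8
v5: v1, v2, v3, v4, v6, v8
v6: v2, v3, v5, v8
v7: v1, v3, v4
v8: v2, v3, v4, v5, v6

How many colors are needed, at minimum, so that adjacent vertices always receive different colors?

v2, v3, v5, v6, v8 are pairwise adjacent (a clique of size 5), so at least 5 colors are needed.
5 colors suffice: color 1 → {v2, v7}; color 2 → {v1, v3}; color 3 → {v5}; color 4 → {v4, v6}; color 5 → {v8}. Each edge has distinct colors on its endpoints.

5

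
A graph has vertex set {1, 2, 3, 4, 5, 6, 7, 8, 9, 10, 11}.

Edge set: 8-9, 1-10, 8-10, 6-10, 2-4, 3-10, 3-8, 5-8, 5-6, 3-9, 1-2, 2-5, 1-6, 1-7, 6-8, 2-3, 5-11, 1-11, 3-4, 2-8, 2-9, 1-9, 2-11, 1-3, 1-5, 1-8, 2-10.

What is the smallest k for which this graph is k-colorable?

5

1, 2, 3, 8, 10 form a clique, so at least 5 colors are needed.
A valid assignment using 5 colors: 1=a, 2=b, 3=d, 4=a, 5=d, 6=b, 7=b, 8=c, 9=e, 10=e, 11=c. No two adjacent vertices share a color.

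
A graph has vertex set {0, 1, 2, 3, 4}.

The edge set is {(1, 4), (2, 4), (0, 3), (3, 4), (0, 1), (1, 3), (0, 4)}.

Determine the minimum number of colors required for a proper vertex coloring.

4

0, 1, 3, 4 are pairwise adjacent (a clique of size 4), so at least 4 colors are needed.
4 colors suffice: 0=blue, 1=green, 2=blue, 3=yellow, 4=red. Every edge joins two different colors.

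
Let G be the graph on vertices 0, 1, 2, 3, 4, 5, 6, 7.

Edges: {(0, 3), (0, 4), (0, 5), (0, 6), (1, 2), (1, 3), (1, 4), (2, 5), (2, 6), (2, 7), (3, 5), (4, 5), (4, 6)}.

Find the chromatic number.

0, 4, 6 are mutually adjacent, so at least 3 colors are needed.
A valid assignment using 3 colors: 0=a, 1=c, 2=a, 3=b, 4=b, 5=c, 6=c, 7=b. Every edge joins two different colors.

3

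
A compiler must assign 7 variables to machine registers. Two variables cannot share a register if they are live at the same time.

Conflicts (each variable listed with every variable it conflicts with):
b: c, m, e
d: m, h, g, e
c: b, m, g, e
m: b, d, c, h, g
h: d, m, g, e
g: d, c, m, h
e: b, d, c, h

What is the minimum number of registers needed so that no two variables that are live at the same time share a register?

4

d, m, h, g are mutually in conflict, so at least 4 registers are needed.
4 registers suffice: register 1 → {m, e}; register 2 → {c, h}; register 3 → {b, g}; register 4 → {d}. Every pair that conflicts lands in different registers.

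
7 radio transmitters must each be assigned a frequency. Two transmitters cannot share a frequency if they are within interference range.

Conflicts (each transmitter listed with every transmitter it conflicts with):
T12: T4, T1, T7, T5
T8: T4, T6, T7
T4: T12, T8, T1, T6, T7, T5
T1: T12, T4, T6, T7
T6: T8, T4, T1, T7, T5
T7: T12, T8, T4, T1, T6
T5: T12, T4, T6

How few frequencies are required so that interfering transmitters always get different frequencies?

T4, T1, T6, T7 pairwise conflict, so at least 4 frequencies are needed.
Using 4 frequencies: T12=3, T8=4, T4=1, T1=4, T6=3, T7=2, T5=2. No two conflicting transmitters share a frequency.

4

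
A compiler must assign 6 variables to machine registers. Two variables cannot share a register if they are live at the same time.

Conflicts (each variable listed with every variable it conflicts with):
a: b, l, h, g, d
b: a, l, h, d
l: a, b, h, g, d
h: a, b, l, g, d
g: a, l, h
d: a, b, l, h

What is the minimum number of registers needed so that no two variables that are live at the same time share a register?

a, b, l, h, d all conflict with each other, so at least 5 registers are needed.
A valid assignment using 5 registers: a=1, b=4, l=2, h=3, g=4, d=5. Each listed conflict is separated.

5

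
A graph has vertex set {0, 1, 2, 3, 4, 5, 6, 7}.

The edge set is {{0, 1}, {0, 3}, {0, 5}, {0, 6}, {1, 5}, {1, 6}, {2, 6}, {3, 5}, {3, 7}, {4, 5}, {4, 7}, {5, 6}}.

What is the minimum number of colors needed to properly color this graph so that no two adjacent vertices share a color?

4

0, 1, 5, 6 are mutually adjacent (a clique of size 4), so at least 4 colors are needed.
4 colors suffice: color red → {2, 5, 7}; color blue → {0, 4}; color green → {3, 6}; color yellow → {1}. No two adjacent vertices share a color.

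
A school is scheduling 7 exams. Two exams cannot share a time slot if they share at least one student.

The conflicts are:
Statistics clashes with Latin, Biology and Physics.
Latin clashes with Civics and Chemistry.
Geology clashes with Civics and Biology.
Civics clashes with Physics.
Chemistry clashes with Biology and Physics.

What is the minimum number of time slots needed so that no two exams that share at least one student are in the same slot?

The cycle Geology-Civics-Latin-Chemistry-Biology-Geology has odd length 5, so it cannot be 2-colored; at least 3 time slots are needed.
3 time slots suffice: time slot 1 → {Latin, Biology, Physics}; time slot 2 → {Statistics, Civics, Chemistry}; time slot 3 → {Geology}. No two conflicting exams share a time slot.

3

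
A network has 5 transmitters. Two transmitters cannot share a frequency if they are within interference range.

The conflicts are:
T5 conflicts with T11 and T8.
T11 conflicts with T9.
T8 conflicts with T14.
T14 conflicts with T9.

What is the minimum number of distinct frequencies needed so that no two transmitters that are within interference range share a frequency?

The cycle T5-T11-T9-T14-T8-T5 has odd length 5, so it cannot be 2-colored; at least 3 frequencies are needed.
Using 3 frequencies: T5=1, T11=2, T8=2, T14=3, T9=1. No two conflicting transmitters share a frequency.

3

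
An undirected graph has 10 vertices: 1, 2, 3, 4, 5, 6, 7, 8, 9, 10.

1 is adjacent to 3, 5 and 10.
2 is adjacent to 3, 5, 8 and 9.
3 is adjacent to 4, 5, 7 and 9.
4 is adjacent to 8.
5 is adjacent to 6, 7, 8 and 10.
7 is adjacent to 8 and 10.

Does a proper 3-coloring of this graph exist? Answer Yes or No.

Yes

The chromatic number is 3. 5, 7, 8 are mutually adjacent, so at least 3 colors are needed.
3 colors suffice: 1=green, 2=green, 3=blue, 4=red, 5=red, 6=blue, 7=green, 8=blue, 9=red, 10=blue.
That is already a proper 3-coloring.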